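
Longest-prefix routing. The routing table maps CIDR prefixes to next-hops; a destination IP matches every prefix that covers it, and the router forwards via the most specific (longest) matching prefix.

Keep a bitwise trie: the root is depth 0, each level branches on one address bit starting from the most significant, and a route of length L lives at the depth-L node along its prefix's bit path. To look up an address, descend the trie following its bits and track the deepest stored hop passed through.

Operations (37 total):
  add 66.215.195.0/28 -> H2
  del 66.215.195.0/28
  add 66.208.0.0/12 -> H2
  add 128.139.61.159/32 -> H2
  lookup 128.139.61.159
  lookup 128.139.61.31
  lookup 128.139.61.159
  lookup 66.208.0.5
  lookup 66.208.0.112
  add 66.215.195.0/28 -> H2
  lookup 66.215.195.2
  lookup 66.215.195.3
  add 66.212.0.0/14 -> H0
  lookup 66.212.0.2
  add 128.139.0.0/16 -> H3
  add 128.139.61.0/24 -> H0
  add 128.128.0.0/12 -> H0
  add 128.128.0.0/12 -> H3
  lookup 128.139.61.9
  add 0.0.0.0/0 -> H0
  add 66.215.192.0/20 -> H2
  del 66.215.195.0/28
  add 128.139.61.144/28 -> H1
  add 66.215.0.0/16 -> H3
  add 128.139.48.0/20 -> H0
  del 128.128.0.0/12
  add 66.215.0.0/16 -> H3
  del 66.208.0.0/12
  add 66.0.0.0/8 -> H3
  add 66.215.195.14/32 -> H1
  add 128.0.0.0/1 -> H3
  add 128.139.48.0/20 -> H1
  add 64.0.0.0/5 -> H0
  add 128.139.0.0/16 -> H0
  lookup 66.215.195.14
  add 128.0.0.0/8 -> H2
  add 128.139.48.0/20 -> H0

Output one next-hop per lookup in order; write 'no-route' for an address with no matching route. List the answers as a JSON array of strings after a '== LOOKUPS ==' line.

Trace:
  add 66.215.195.0/28 -> H2 at depth 28
  del 66.215.195.0/28 (clear depth 28)
  add 66.208.0.0/12 -> H2 at depth 12
  add 128.139.61.159/32 -> H2 at depth 32
  lookup 128.139.61.159: bits 10000000100010110011110110011111 walk d0:-→d1:-→d2:-→d3:-→d4:-→d5:-→d6:-→d7:-→d8:-→d9:-→d10:-→d11:-→d12:-→d13:-→d14:-→d15:-→d16:-→d17:-→d18:-→d19:-→d20:-→d21:-→d22:-→d23:-→d24:-→d25:-→d26:-→d27:-→d28:-→d29:-→d30:-→d31:-→d32:H2 -> H2
  lookup 128.139.61.31: bits 100000001000101100111101 walk d0:-→d1:-→d2:-→d3:-→d4:-→d5:-→d6:-→d7:-→d8:-→d9:-→d10:-→d11:-→d12:-→d13:-→d14:-→d15:-→d16:-→d17:-→d18:-→d19:-→d20:-→d21:-→d22:-→d23:-→d24:- -> no-route
  lookup 128.139.61.159: bits 10000000100010110011110110011111 walk d0:-→d1:-→d2:-→d3:-→d4:-→d5:-→d6:-→d7:-→d8:-→d9:-→d10:-→d11:-→d12:-→d13:-→d14:-→d15:-→d16:-→d17:-→d18:-→d19:-→d20:-→d21:-→d22:-→d23:-→d24:-→d25:-→d26:-→d27:-→d28:-→d29:-→d30:-→d31:-→d32:H2 -> H2
  lookup 66.208.0.5: bits 0100001011010 walk d0:-→d1:-→d2:-→d3:-→d4:-→d5:-→d6:-→d7:-→d8:-→d9:-→d10:-→d11:-→d12:H2→d13:- -> H2
  lookup 66.208.0.112: bits 0100001011010 walk d0:-→d1:-→d2:-→d3:-→d4:-→d5:-→d6:-→d7:-→d8:-→d9:-→d10:-→d11:-→d12:H2→d13:- -> H2
  add 66.215.195.0/28 -> H2 at depth 28
  lookup 66.215.195.2: bits 0100001011010111110000110000 walk d0:-→d1:-→d2:-→d3:-→d4:-→d5:-→d6:-→d7:-→d8:-→d9:-→d10:-→d11:-→d12:H2→d13:-→d14:-→d15:-→d16:-→d17:-→d18:-→d19:-→d20:-→d21:-→d22:-→d23:-→d24:-→d25:-→d26:-→d27:-→d28:H2 -> H2
  lookup 66.215.195.3: bits 0100001011010111110000110000 walk d0:-→d1:-→d2:-→d3:-→d4:-→d5:-→d6:-→d7:-→d8:-→d9:-→d10:-→d11:-→d12:H2→d13:-→d14:-→d15:-→d16:-→d17:-→d18:-→d19:-→d20:-→d21:-→d22:-→d23:-→d24:-→d25:-→d26:-→d27:-→d28:H2 -> H2
  add 66.212.0.0/14 -> H0 at depth 14
  lookup 66.212.0.2: bits 01000010110101 walk d0:-→d1:-→d2:-→d3:-→d4:-→d5:-→d6:-→d7:-→d8:-→d9:-→d10:-→d11:-→d12:H2→d13:-→d14:H0 -> H0
  add 128.139.0.0/16 -> H3 at depth 16
  add 128.139.61.0/24 -> H0 at depth 24
  add 128.128.0.0/12 -> H0 at depth 12
  add 128.128.0.0/12 -> H3 at depth 12
  lookup 128.139.61.9: bits 100000001000101100111101 walk d0:-→d1:-→d2:-→d3:-→d4:-→d5:-→d6:-→d7:-→d8:-→d9:-→d10:-→d11:-→d12:H3→d13:-→d14:-→d15:-→d16:H3→d17:-→d18:-→d19:-→d20:-→d21:-→d22:-→d23:-→d24:H0 -> H0
  add 0.0.0.0/0 -> H0 at depth 0
  add 66.215.192.0/20 -> H2 at depth 20
  del 66.215.195.0/28 (clear depth 28)
  add 128.139.61.144/28 -> H1 at depth 28
  add 66.215.0.0/16 -> H3 at depth 16
  add 128.139.48.0/20 -> H0 at depth 20
  del 128.128.0.0/12 (clear depth 12)
  add 66.215.0.0/16 -> H3 at depth 16
  del 66.208.0.0/12 (clear depth 12)
  add 66.0.0.0/8 -> H3 at depth 8
  add 66.215.195.14/32 -> H1 at depth 32
  add 128.0.0.0/1 -> H3 at depth 1
  add 128.139.48.0/20 -> H1 at depth 20
  add 64.0.0.0/5 -> H0 at depth 5
  add 128.139.0.0/16 -> H0 at depth 16
  lookup 66.215.195.14: bits 01000010110101111100001100001110 walk d0:H0→d1:-→d2:-→d3:-→d4:-→d5:H0→d6:-→d7:-→d8:H3→d9:-→d10:-→d11:-→d12:-→d13:-→d14:H0→d15:-→d16:H3→d17:-→d18:-→d19:-→d20:H2→d21:-→d22:-→d23:-→d24:-→d25:-→d26:-→d27:-→d28:-→d29:-→d30:-→d31:-→d32:H1 -> H1
  add 128.0.0.0/8 -> H2 at depth 8
  add 128.139.48.0/20 -> H0 at depth 20

== LOOKUPS ==
["H2","no-route","H2","H2","H2","H2","H2","H0","H0","H1"]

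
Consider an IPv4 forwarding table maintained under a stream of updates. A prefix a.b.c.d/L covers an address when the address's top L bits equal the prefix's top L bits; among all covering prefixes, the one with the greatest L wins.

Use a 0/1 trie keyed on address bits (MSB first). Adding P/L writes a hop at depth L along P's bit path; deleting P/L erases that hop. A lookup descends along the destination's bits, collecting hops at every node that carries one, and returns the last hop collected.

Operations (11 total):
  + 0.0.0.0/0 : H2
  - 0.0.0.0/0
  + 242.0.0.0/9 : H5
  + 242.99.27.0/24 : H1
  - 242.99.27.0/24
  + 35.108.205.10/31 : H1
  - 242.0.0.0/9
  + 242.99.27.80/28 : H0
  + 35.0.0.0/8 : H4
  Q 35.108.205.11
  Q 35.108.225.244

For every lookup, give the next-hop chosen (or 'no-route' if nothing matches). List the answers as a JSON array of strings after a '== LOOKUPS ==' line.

Trace:
  add 0.0.0.0/0 -> H2 at depth 0
  del 0.0.0.0/0 (clear depth 0)
  add 242.0.0.0/9 -> H5 at depth 9
  add 242.99.27.0/24 -> H1 at depth 24
  del 242.99.27.0/24 (clear depth 24)
  add 35.108.205.10/31 -> H1 at depth 31
  del 242.0.0.0/9 (clear depth 9)
  add 242.99.27.80/28 -> H0 at depth 28
  add 35.0.0.0/8 -> H4 at depth 8
  ? 35.108.205.11  path d0:-→d1:-→d2:-→d3:-→d4:-→d5:-→d6:-→d7:-→d8:H4→d9:-→d10:-→d11:-→d12:-→d13:-→d14:-→d15:-→d16:-→d17:-→d18:-→d19:-→d20:-→d21:-→d22:-→d23:-→d24:-→d25:-→d26:-→d27:-→d28:-→d29:-→d30:-→d31:H1  best=H1
  ? 35.108.225.244  path d0:-→d1:-→d2:-→d3:-→d4:-→d5:-→d6:-→d7:-→d8:H4→d9:-→d10:-→d11:-→d12:-→d13:-→d14:-→d15:-→d16:-→d17:-→d18:-  best=H4

== LOOKUPS ==
["H1","H4"]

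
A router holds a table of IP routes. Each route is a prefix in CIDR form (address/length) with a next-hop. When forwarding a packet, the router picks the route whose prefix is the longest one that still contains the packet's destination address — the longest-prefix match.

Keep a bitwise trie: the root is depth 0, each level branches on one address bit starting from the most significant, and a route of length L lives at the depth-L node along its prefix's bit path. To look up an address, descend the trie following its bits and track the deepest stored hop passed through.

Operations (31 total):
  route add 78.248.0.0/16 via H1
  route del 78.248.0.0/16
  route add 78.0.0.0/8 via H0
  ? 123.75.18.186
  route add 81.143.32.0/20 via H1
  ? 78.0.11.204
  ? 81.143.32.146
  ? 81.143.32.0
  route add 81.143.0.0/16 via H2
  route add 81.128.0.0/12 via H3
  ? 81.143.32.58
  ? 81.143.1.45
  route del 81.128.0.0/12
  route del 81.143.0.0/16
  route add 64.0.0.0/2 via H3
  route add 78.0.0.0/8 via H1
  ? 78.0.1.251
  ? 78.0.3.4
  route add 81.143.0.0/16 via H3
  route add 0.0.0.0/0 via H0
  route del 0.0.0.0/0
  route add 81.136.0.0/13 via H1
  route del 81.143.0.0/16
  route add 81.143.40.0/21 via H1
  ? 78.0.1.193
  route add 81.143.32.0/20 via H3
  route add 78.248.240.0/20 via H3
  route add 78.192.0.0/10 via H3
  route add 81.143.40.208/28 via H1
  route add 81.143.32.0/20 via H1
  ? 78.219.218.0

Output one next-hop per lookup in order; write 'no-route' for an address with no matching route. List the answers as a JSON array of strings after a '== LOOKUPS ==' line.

Apply in order:
  + 78.248.0.0/16 (H1) depth=16
  del 78.248.0.0/16 (clear depth 16)
  + 78.0.0.0/8 (H0) depth=8
  ? 123.75.18.186  path d0:-→d1:-→d2:-  best=no-route
  + 81.143.32.0/20 (H1) depth=20
  ? 78.0.11.204  path d0:-→d1:-→d2:-→d3:-→d4:-→d5:-→d6:-→d7:-→d8:H0  best=H0
  ? 81.143.32.146  path d0:-→d1:-→d2:-→d3:-→d4:-→d5:-→d6:-→d7:-→d8:-→d9:-→d10:-→d11:-→d12:-→d13:-→d14:-→d15:-→d16:-→d17:-→d18:-→d19:-→d20:H1  best=H1
  ? 81.143.32.0  path d0:-→d1:-→d2:-→d3:-→d4:-→d5:-→d6:-→d7:-→d8:-→d9:-→d10:-→d11:-→d12:-→d13:-→d14:-→d15:-→d16:-→d17:-→d18:-→d19:-→d20:H1  best=H1
  + 81.143.0.0/16 (H2) depth=16
  + 81.128.0.0/12 (H3) depth=12
  ? 81.143.32.58  path d0:-→d1:-→d2:-→d3:-→d4:-→d5:-→d6:-→d7:-→d8:-→d9:-→d10:-→d11:-→d12:H3→d13:-→d14:-→d15:-→d16:H2→d17:-→d18:-→d19:-→d20:H1  best=H1
  ? 81.143.1.45  path d0:-→d1:-→d2:-→d3:-→d4:-→d5:-→d6:-→d7:-→d8:-→d9:-→d10:-→d11:-→d12:H3→d13:-→d14:-→d15:-→d16:H2→d17:-→d18:-  best=H2
  del 81.128.0.0/12 (clear depth 12)
  del 81.143.0.0/16 (clear depth 16)
  + 64.0.0.0/2 (H3) depth=2
  + 78.0.0.0/8 (H1) depth=8
  ? 78.0.1.251  path d0:-→d1:-→d2:H3→d3:-→d4:-→d5:-→d6:-→d7:-→d8:H1  best=H1
  ? 78.0.3.4  path d0:-→d1:-→d2:H3→d3:-→d4:-→d5:-→d6:-→d7:-→d8:H1  best=H1
  + 81.143.0.0/16 (H3) depth=16
  + 0.0.0.0/0 (H0) depth=0
  del 0.0.0.0/0 (clear depth 0)
  + 81.136.0.0/13 (H1) depth=13
  del 81.143.0.0/16 (clear depth 16)
  + 81.143.40.0/21 (H1) depth=21
  ? 78.0.1.193  path d0:-→d1:-→d2:H3→d3:-→d4:-→d5:-→d6:-→d7:-→d8:H1  best=H1
  + 81.143.32.0/20 (H3) depth=20
  + 78.248.240.0/20 (H3) depth=20
  + 78.192.0.0/10 (H3) depth=10
  + 81.143.40.208/28 (H1) depth=28
  + 81.143.32.0/20 (H1) depth=20
  ? 78.219.218.0  path d0:-→d1:-→d2:H3→d3:-→d4:-→d5:-→d6:-→d7:-→d8:H1→d9:-→d10:H3  best=H3

== LOOKUPS ==
["no-route","H0","H1","H1","H1","H2","H1","H1","H1","H3"]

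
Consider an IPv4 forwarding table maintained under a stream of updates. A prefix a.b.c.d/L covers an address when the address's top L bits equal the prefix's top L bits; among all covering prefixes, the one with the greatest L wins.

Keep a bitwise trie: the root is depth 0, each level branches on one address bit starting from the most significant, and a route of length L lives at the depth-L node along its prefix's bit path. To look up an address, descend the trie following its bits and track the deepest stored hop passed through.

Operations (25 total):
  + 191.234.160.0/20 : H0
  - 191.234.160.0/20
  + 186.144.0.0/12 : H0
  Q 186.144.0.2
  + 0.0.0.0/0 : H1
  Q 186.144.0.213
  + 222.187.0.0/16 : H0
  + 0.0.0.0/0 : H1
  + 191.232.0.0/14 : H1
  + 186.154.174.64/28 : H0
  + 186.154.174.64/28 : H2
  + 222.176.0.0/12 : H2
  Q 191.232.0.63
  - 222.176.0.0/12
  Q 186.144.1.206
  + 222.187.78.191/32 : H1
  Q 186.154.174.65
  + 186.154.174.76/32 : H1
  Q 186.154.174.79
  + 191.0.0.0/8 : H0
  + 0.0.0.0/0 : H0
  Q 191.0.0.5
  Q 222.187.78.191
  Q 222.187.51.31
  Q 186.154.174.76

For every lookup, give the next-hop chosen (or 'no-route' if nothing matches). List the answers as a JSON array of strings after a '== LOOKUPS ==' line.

Apply in order:
  add 191.234.160.0/20 -> H0 at depth 20
  del 191.234.160.0/20 (clear depth 20)
  add 186.144.0.0/12 -> H0 at depth 12
  ? 186.144.0.2  path d0:-→d1:-→d2:-→d3:-→d4:-→d5:-→d6:-→d7:-→d8:-→d9:-→d10:-→d11:-→d12:H0  best=H0
  add 0.0.0.0/0 -> H1 at depth 0
  ? 186.144.0.213  path d0:H1→d1:-→d2:-→d3:-→d4:-→d5:-→d6:-→d7:-→d8:-→d9:-→d10:-→d11:-→d12:H0  best=H0
  add 222.187.0.0/16 -> H0 at depth 16
  add 0.0.0.0/0 -> H1 at depth 0
  add 191.232.0.0/14 -> H1 at depth 14
  add 186.154.174.64/28 -> H0 at depth 28
  add 186.154.174.64/28 -> H2 at depth 28
  add 222.176.0.0/12 -> H2 at depth 12
  ? 191.232.0.63  path d0:H1→d1:-→d2:-→d3:-→d4:-→d5:-→d6:-→d7:-→d8:-→d9:-→d10:-→d11:-→d12:-→d13:-→d14:H1  best=H1
  del 222.176.0.0/12 (clear depth 12)
  ? 186.144.1.206  path d0:H1→d1:-→d2:-→d3:-→d4:-→d5:-→d6:-→d7:-→d8:-→d9:-→d10:-→d11:-→d12:H0  best=H0
  add 222.187.78.191/32 -> H1 at depth 32
  ? 186.154.174.65  path d0:H1→d1:-→d2:-→d3:-→d4:-→d5:-→d6:-→d7:-→d8:-→d9:-→d10:-→d11:-→d12:H0→d13:-→d14:-→d15:-→d16:-→d17:-→d18:-→d19:-→d20:-→d21:-→d22:-→d23:-→d24:-→d25:-→d26:-→d27:-→d28:H2  best=H2
  add 186.154.174.76/32 -> H1 at depth 32
  ? 186.154.174.79  path d0:H1→d1:-→d2:-→d3:-→d4:-→d5:-→d6:-→d7:-→d8:-→d9:-→d10:-→d11:-→d12:H0→d13:-→d14:-→d15:-→d16:-→d17:-→d18:-→d19:-→d20:-→d21:-→d22:-→d23:-→d24:-→d25:-→d26:-→d27:-→d28:H2→d29:-→d30:-  best=H2
  add 191.0.0.0/8 -> H0 at depth 8
  add 0.0.0.0/0 -> H0 at depth 0
  ? 191.0.0.5  path d0:H0→d1:-→d2:-→d3:-→d4:-→d5:-→d6:-→d7:-→d8:H0  best=H0
  ? 222.187.78.191  path d0:H0→d1:-→d2:-→d3:-→d4:-→d5:-→d6:-→d7:-→d8:-→d9:-→d10:-→d11:-→d12:-→d13:-→d14:-→d15:-→d16:H0→d17:-→d18:-→d19:-→d20:-→d21:-→d22:-→d23:-→d24:-→d25:-→d26:-→d27:-→d28:-→d29:-→d30:-→d31:-→d32:H1  best=H1
  ? 222.187.51.31  path d0:H0→d1:-→d2:-→d3:-→d4:-→d5:-→d6:-→d7:-→d8:-→d9:-→d10:-→d11:-→d12:-→d13:-→d14:-→d15:-→d16:H0→d17:-  best=H0
  ? 186.154.174.76  path d0:H0→d1:-→d2:-→d3:-→d4:-→d5:-→d6:-→d7:-→d8:-→d9:-→d10:-→d11:-→d12:H0→d13:-→d14:-→d15:-→d16:-→d17:-→d18:-→d19:-→d20:-→d21:-→d22:-→d23:-→d24:-→d25:-→d26:-→d27:-→d28:H2→d29:-→d30:-→d31:-→d32:H1  best=H1

== LOOKUPS ==
["H0","H0","H1","H0","H2","H2","H0","H1","H0","H1"]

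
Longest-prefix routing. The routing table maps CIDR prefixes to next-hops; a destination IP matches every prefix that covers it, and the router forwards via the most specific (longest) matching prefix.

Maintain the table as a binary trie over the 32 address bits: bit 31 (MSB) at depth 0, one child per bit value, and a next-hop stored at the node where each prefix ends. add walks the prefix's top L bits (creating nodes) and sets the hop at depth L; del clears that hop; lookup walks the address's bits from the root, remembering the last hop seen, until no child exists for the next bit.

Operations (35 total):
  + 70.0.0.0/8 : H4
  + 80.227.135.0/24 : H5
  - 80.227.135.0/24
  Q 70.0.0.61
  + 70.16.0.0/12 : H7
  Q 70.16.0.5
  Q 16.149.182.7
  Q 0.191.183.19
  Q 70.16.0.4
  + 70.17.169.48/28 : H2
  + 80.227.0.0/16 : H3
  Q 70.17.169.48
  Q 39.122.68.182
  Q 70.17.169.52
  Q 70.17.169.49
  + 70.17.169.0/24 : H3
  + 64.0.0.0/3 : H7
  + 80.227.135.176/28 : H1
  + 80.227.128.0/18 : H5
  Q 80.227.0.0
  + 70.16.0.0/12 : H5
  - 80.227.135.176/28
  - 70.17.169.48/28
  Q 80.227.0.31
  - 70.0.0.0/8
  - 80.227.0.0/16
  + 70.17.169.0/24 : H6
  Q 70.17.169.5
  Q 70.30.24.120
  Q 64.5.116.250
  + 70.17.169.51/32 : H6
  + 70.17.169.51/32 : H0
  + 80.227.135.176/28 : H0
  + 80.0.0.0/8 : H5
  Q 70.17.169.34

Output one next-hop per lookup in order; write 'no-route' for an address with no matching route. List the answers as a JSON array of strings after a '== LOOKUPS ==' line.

Apply in order:
  + 70.0.0.0/8 (H4) depth=8
  + 80.227.135.0/24 (H5) depth=24
  del 80.227.135.0/24 (clear depth 24)
  Q 70.0.0.61: descend 01000110 ; hops seen [H4] ; pick H4
  + 70.16.0.0/12 (H7) depth=12
  Q 70.16.0.5: descend 010001100001 ; hops seen [H4,H7] ; pick H7
  Q 16.149.182.7: descend 0 ; hops seen [∅] ; pick no-route
  Q 0.191.183.19: descend 0 ; hops seen [∅] ; pick no-route
  Q 70.16.0.4: descend 010001100001 ; hops seen [H4,H7] ; pick H7
  + 70.17.169.48/28 (H2) depth=28
  + 80.227.0.0/16 (H3) depth=16
  Q 70.17.169.48: descend 0100011000010001101010010011 ; hops seen [H4,H7,H2] ; pick H2
  Q 39.122.68.182: descend 0 ; hops seen [∅] ; pick no-route
  Q 70.17.169.52: descend 0100011000010001101010010011 ; hops seen [H4,H7,H2] ; pick H2
  Q 70.17.169.49: descend 0100011000010001101010010011 ; hops seen [H4,H7,H2] ; pick H2
  + 70.17.169.0/24 (H3) depth=24
  + 64.0.0.0/3 (H7) depth=3
  + 80.227.135.176/28 (H1) depth=28
  + 80.227.128.0/18 (H5) depth=18
  Q 80.227.0.0: descend 0101000011100011 ; hops seen [H7,H3] ; pick H3
  + 70.16.0.0/12 (H5) depth=12
  del 80.227.135.176/28 (clear depth 28)
  del 70.17.169.48/28 (clear depth 28)
  Q 80.227.0.31: descend 0101000011100011 ; hops seen [H7,H3] ; pick H3
  del 70.0.0.0/8 (clear depth 8)
  del 80.227.0.0/16 (clear depth 16)
  + 70.17.169.0/24 (H6) depth=24
  Q 70.17.169.5: descend 01000110000100011010100100 ; hops seen [H7,H5,H6] ; pick H6
  Q 70.30.24.120: descend 010001100001 ; hops seen [H7,H5] ; pick H5
  Q 64.5.116.250: descend 01000 ; hops seen [H7] ; pick H7
  + 70.17.169.51/32 (H6) depth=32
  + 70.17.169.51/32 (H0) depth=32
  + 80.227.135.176/28 (H0) depth=28
  + 80.0.0.0/8 (H5) depth=8
  Q 70.17.169.34: descend 010001100001000110101001001 ; hops seen [H7,H5,H6] ; pick H6

== LOOKUPS ==
["H4","H7","no-route","no-route","H7","H2","no-route","H2","H2","H3","H3","H6","H5","H7","H6"]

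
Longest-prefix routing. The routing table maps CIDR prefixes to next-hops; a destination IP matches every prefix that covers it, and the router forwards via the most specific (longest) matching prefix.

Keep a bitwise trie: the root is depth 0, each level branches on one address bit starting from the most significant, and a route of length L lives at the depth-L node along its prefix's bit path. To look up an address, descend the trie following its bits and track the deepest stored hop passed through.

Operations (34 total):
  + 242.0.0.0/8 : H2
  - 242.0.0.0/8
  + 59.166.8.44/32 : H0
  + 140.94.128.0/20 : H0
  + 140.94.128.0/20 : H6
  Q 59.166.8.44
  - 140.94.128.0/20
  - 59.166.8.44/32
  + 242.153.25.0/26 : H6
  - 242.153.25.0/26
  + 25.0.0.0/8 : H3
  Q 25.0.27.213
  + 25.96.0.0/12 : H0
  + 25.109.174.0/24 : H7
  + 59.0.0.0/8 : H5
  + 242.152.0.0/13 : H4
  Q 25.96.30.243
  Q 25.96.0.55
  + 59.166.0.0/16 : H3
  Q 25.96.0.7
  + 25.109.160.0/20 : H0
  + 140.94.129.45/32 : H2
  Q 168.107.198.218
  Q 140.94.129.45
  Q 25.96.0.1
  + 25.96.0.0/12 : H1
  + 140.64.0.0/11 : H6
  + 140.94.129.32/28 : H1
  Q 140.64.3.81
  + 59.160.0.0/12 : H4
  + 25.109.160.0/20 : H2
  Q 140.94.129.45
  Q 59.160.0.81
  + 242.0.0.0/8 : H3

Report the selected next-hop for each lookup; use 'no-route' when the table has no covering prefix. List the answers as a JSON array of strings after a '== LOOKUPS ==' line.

Apply in order:
  add 242.0.0.0/8 -> H2 at depth 8
  - 242.0.0.0/8 clear@8
  add 59.166.8.44/32 -> H0 at depth 32
  add 140.94.128.0/20 -> H0 at depth 20
  add 140.94.128.0/20 -> H6 at depth 20
  ? 59.166.8.44  path d0:-→d1:-→d2:-→d3:-→d4:-→d5:-→d6:-→d7:-→d8:-→d9:-→d10:-→d11:-→d12:-→d13:-→d14:-→d15:-→d16:-→d17:-→d18:-→d19:-→d20:-→d21:-→d22:-→d23:-→d24:-→d25:-→d26:-→d27:-→d28:-→d29:-→d30:-→d31:-→d32:H0  best=H0
  - 140.94.128.0/20 clear@20
  - 59.166.8.44/32 clear@32
  add 242.153.25.0/26 -> H6 at depth 26
  - 242.153.25.0/26 clear@26
  add 25.0.0.0/8 -> H3 at depth 8
  ? 25.0.27.213  path d0:-→d1:-→d2:-→d3:-→d4:-→d5:-→d6:-→d7:-→d8:H3  best=H3
  add 25.96.0.0/12 -> H0 at depth 12
  add 25.109.174.0/24 -> H7 at depth 24
  add 59.0.0.0/8 -> H5 at depth 8
  add 242.152.0.0/13 -> H4 at depth 13
  ? 25.96.30.243  path d0:-→d1:-→d2:-→d3:-→d4:-→d5:-→d6:-→d7:-→d8:H3→d9:-→d10:-→d11:-→d12:H0  best=H0
  ? 25.96.0.55  path d0:-→d1:-→d2:-→d3:-→d4:-→d5:-→d6:-→d7:-→d8:H3→d9:-→d10:-→d11:-→d12:H0  best=H0
  add 59.166.0.0/16 -> H3 at depth 16
  ? 25.96.0.7  path d0:-→d1:-→d2:-→d3:-→d4:-→d5:-→d6:-→d7:-→d8:H3→d9:-→d10:-→d11:-→d12:H0  best=H0
  add 25.109.160.0/20 -> H0 at depth 20
  add 140.94.129.45/32 -> H2 at depth 32
  ? 168.107.198.218  path d0:-→d1:-→d2:-  best=no-route
  ? 140.94.129.45  path d0:-→d1:-→d2:-→d3:-→d4:-→d5:-→d6:-→d7:-→d8:-→d9:-→d10:-→d11:-→d12:-→d13:-→d14:-→d15:-→d16:-→d17:-→d18:-→d19:-→d20:-→d21:-→d22:-→d23:-→d24:-→d25:-→d26:-→d27:-→d28:-→d29:-→d30:-→d31:-→d32:H2  best=H2
  ? 25.96.0.1  path d0:-→d1:-→d2:-→d3:-→d4:-→d5:-→d6:-→d7:-→d8:H3→d9:-→d10:-→d11:-→d12:H0  best=H0
  add 25.96.0.0/12 -> H1 at depth 12
  add 140.64.0.0/11 -> H6 at depth 11
  add 140.94.129.32/28 -> H1 at depth 28
  ? 140.64.3.81  path d0:-→d1:-→d2:-→d3:-→d4:-→d5:-→d6:-→d7:-→d8:-→d9:-→d10:-→d11:H6  best=H6
  add 59.160.0.0/12 -> H4 at depth 12
  add 25.109.160.0/20 -> H2 at depth 20
  ? 140.94.129.45  path d0:-→d1:-→d2:-→d3:-→d4:-→d5:-→d6:-→d7:-→d8:-→d9:-→d10:-→d11:H6→d12:-→d13:-→d14:-→d15:-→d16:-→d17:-→d18:-→d19:-→d20:-→d21:-→d22:-→d23:-→d24:-→d25:-→d26:-→d27:-→d28:H1→d29:-→d30:-→d31:-→d32:H2  best=H2
  ? 59.160.0.81  path d0:-→d1:-→d2:-→d3:-→d4:-→d5:-→d6:-→d7:-→d8:H5→d9:-→d10:-→d11:-→d12:H4→d13:-  best=H4
  add 242.0.0.0/8 -> H3 at depth 8

== LOOKUPS ==
["H0","H3","H0","H0","H0","no-route","H2","H0","H6","H2","H4"]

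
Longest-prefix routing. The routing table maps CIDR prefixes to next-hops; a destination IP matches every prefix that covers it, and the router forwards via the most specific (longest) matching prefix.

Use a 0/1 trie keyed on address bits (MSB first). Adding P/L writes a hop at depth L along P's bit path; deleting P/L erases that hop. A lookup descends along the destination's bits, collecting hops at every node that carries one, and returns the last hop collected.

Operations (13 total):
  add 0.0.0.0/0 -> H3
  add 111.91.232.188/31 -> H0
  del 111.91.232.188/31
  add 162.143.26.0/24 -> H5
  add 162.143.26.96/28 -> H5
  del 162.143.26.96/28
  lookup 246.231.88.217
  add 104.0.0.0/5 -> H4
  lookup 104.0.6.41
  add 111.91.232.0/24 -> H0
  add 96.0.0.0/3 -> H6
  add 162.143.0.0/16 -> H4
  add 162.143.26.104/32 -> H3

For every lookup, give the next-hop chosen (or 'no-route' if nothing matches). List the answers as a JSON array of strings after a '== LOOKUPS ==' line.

Trace:
  + 0.0.0.0/0 (H3) depth=0
  + 111.91.232.188/31 (H0) depth=31
  del 111.91.232.188/31 (clear depth 31)
  + 162.143.26.0/24 (H5) depth=24
  + 162.143.26.96/28 (H5) depth=28
  del 162.143.26.96/28 (clear depth 28)
  ? 246.231.88.217  path d0:H3→d1:-  best=H3
  + 104.0.0.0/5 (H4) depth=5
  ? 104.0.6.41  path d0:H3→d1:-→d2:-→d3:-→d4:-→d5:H4  best=H4
  + 111.91.232.0/24 (H0) depth=24
  + 96.0.0.0/3 (H6) depth=3
  + 162.143.0.0/16 (H4) depth=16
  + 162.143.26.104/32 (H3) depth=32

== LOOKUPS ==
["H3","H4"]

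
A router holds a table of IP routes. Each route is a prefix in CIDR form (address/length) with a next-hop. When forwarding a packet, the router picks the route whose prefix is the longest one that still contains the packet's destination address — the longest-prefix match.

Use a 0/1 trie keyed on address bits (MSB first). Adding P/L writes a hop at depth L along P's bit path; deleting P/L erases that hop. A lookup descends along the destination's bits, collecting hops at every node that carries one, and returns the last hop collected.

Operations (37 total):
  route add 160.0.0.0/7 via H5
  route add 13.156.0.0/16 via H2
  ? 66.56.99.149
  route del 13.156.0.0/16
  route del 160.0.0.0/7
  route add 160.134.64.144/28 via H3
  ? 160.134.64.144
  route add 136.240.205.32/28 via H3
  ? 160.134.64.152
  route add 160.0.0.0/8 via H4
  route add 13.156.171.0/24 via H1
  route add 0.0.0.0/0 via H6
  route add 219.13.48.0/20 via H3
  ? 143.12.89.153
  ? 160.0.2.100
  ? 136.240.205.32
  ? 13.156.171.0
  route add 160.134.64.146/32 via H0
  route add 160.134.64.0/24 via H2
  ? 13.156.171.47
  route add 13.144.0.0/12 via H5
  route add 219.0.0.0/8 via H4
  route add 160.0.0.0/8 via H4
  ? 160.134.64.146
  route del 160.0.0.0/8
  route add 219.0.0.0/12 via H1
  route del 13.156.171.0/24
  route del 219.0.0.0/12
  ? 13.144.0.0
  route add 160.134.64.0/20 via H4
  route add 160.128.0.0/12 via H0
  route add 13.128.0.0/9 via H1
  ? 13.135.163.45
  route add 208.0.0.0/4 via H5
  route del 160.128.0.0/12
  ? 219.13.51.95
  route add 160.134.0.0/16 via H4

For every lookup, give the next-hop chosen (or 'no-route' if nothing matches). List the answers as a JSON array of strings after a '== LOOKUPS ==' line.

Process each operation:
  + 160.0.0.0/7 (H5) depth=7
  + 13.156.0.0/16 (H2) depth=16
  ? 66.56.99.149  path d0:-→d1:-  best=no-route
  - 13.156.0.0/16 clear@16
  - 160.0.0.0/7 clear@7
  + 160.134.64.144/28 (H3) depth=28
  ? 160.134.64.144  path d0:-→d1:-→d2:-→d3:-→d4:-→d5:-→d6:-→d7:-→d8:-→d9:-→d10:-→d11:-→d12:-→d13:-→d14:-→d15:-→d16:-→d17:-→d18:-→d19:-→d20:-→d21:-→d22:-→d23:-→d24:-→d25:-→d26:-→d27:-→d28:H3  best=H3
  + 136.240.205.32/28 (H3) depth=28
  ? 160.134.64.152  path d0:-→d1:-→d2:-→d3:-→d4:-→d5:-→d6:-→d7:-→d8:-→d9:-→d10:-→d11:-→d12:-→d13:-→d14:-→d15:-→d16:-→d17:-→d18:-→d19:-→d20:-→d21:-→d22:-→d23:-→d24:-→d25:-→d26:-→d27:-→d28:H3  best=H3
  + 160.0.0.0/8 (H4) depth=8
  + 13.156.171.0/24 (H1) depth=24
  + 0.0.0.0/0 (H6) depth=0
  + 219.13.48.0/20 (H3) depth=20
  ? 143.12.89.153  path d0:H6→d1:-→d2:-→d3:-→d4:-→d5:-  best=H6
  ? 160.0.2.100  path d0:H6→d1:-→d2:-→d3:-→d4:-→d5:-→d6:-→d7:-→d8:H4  best=H4
  ? 136.240.205.32  path d0:H6→d1:-→d2:-→d3:-→d4:-→d5:-→d6:-→d7:-→d8:-→d9:-→d10:-→d11:-→d12:-→d13:-→d14:-→d15:-→d16:-→d17:-→d18:-→d19:-→d20:-→d21:-→d22:-→d23:-→d24:-→d25:-→d26:-→d27:-→d28:H3  best=H3
  ? 13.156.171.0  path d0:H6→d1:-→d2:-→d3:-→d4:-→d5:-→d6:-→d7:-→d8:-→d9:-→d10:-→d11:-→d12:-→d13:-→d14:-→d15:-→d16:-→d17:-→d18:-→d19:-→d20:-→d21:-→d22:-→d23:-→d24:H1  best=H1
  + 160.134.64.146/32 (H0) depth=32
  + 160.134.64.0/24 (H2) depth=24
  ? 13.156.171.47  path d0:H6→d1:-→d2:-→d3:-→d4:-→d5:-→d6:-→d7:-→d8:-→d9:-→d10:-→d11:-→d12:-→d13:-→d14:-→d15:-→d16:-→d17:-→d18:-→d19:-→d20:-→d21:-→d22:-→d23:-→d24:H1  best=H1
  + 13.144.0.0/12 (H5) depth=12
  + 219.0.0.0/8 (H4) depth=8
  + 160.0.0.0/8 (H4) depth=8
  ? 160.134.64.146  path d0:H6→d1:-→d2:-→d3:-→d4:-→d5:-→d6:-→d7:-→d8:H4→d9:-→d10:-→d11:-→d12:-→d13:-→d14:-→d15:-→d16:-→d17:-→d18:-→d19:-→d20:-→d21:-→d22:-→d23:-→d24:H2→d25:-→d26:-→d27:-→d28:H3→d29:-→d30:-→d31:-→d32:H0  best=H0
  - 160.0.0.0/8 clear@8
  + 219.0.0.0/12 (H1) depth=12
  - 13.156.171.0/24 clear@24
  - 219.0.0.0/12 clear@12
  ? 13.144.0.0  path d0:H6→d1:-→d2:-→d3:-→d4:-→d5:-→d6:-→d7:-→d8:-→d9:-→d10:-→d11:-→d12:H5  best=H5
  + 160.134.64.0/20 (H4) depth=20
  + 160.128.0.0/12 (H0) depth=12
  + 13.128.0.0/9 (H1) depth=9
  ? 13.135.163.45  path d0:H6→d1:-→d2:-→d3:-→d4:-→d5:-→d6:-→d7:-→d8:-→d9:H1→d10:-→d11:-  best=H1
  + 208.0.0.0/4 (H5) depth=4
  - 160.128.0.0/12 clear@12
  ? 219.13.51.95  path d0:H6→d1:-→d2:-→d3:-→d4:H5→d5:-→d6:-→d7:-→d8:H4→d9:-→d10:-→d11:-→d12:-→d13:-→d14:-→d15:-→d16:-→d17:-→d18:-→d19:-→d20:H3  best=H3
  + 160.134.0.0/16 (H4) depth=16

== LOOKUPS ==
["no-route","H3","H3","H6","H4","H3","H1","H1","H0","H5","H1","H3"]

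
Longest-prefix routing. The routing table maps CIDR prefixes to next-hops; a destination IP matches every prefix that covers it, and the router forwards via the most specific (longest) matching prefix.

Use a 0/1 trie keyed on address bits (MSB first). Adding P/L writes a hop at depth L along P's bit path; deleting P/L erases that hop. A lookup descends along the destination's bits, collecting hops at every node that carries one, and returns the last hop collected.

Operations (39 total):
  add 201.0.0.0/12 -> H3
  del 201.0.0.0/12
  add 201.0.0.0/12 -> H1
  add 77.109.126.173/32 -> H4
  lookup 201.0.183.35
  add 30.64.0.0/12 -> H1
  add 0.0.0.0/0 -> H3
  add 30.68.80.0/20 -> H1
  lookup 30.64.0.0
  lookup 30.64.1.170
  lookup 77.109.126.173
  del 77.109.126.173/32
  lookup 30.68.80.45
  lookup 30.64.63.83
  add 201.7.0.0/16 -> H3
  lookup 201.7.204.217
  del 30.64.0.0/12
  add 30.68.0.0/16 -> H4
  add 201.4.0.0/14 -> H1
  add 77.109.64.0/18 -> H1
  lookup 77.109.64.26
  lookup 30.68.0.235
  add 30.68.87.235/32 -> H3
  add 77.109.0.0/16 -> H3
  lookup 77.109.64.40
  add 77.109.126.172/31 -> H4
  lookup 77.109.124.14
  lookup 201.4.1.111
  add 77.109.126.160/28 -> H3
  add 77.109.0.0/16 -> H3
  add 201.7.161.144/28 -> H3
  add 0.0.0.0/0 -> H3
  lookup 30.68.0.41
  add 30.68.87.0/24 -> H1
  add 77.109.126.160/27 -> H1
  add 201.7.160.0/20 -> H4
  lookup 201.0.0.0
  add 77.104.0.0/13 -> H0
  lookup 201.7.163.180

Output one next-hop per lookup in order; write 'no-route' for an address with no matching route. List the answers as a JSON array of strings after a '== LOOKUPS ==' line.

Apply in order:
  + 201.0.0.0/12 (H3) depth=12
  - 201.0.0.0/12 clear@12
  + 201.0.0.0/12 (H1) depth=12
  + 77.109.126.173/32 (H4) depth=32
  lookup 201.0.183.35: bits 110010010000 walk d0:-→d1:-→d2:-→d3:-→d4:-→d5:-→d6:-→d7:-→d8:-→d9:-→d10:-→d11:-→d12:H1 -> H1
  + 30.64.0.0/12 (H1) depth=12
  + 0.0.0.0/0 (H3) depth=0
  + 30.68.80.0/20 (H1) depth=20
  lookup 30.64.0.0: bits 0001111001000 walk d0:H3→d1:-→d2:-→d3:-→d4:-→d5:-→d6:-→d7:-→d8:-→d9:-→d10:-→d11:-→d12:H1→d13:- -> H1
  lookup 30.64.1.170: bits 0001111001000 walk d0:H3→d1:-→d2:-→d3:-→d4:-→d5:-→d6:-→d7:-→d8:-→d9:-→d10:-→d11:-→d12:H1→d13:- -> H1
  lookup 77.109.126.173: bits 01001101011011010111111010101101 walk d0:H3→d1:-→d2:-→d3:-→d4:-→d5:-→d6:-→d7:-→d8:-→d9:-→d10:-→d11:-→d12:-→d13:-→d14:-→d15:-→d16:-→d17:-→d18:-→d19:-→d20:-→d21:-→d22:-→d23:-→d24:-→d25:-→d26:-→d27:-→d28:-→d29:-→d30:-→d31:-→d32:H4 -> H4
  - 77.109.126.173/32 clear@32
  lookup 30.68.80.45: bits 00011110010001000101 walk d0:H3→d1:-→d2:-→d3:-→d4:-→d5:-→d6:-→d7:-→d8:-→d9:-→d10:-→d11:-→d12:H1→d13:-→d14:-→d15:-→d16:-→d17:-→d18:-→d19:-→d20:H1 -> H1
  lookup 30.64.63.83: bits 0001111001000 walk d0:H3→d1:-→d2:-→d3:-→d4:-→d5:-→d6:-→d7:-→d8:-→d9:-→d10:-→d11:-→d12:H1→d13:- -> H1
  + 201.7.0.0/16 (H3) depth=16
  lookup 201.7.204.217: bits 1100100100000111 walk d0:H3→d1:-→d2:-→d3:-→d4:-→d5:-→d6:-→d7:-→d8:-→d9:-→d10:-→d11:-→d12:H1→d13:-→d14:-→d15:-→d16:H3 -> H3
  - 30.64.0.0/12 clear@12
  + 30.68.0.0/16 (H4) depth=16
  + 201.4.0.0/14 (H1) depth=14
  + 77.109.64.0/18 (H1) depth=18
  lookup 77.109.64.26: bits 010011010110110101 walk d0:H3→d1:-→d2:-→d3:-→d4:-→d5:-→d6:-→d7:-→d8:-→d9:-→d10:-→d11:-→d12:-→d13:-→d14:-→d15:-→d16:-→d17:-→d18:H1 -> H1
  lookup 30.68.0.235: bits 00011110010001000 walk d0:H3→d1:-→d2:-→d3:-→d4:-→d5:-→d6:-→d7:-→d8:-→d9:-→d10:-→d11:-→d12:-→d13:-→d14:-→d15:-→d16:H4→d17:- -> H4
  + 30.68.87.235/32 (H3) depth=32
  + 77.109.0.0/16 (H3) depth=16
  lookup 77.109.64.40: bits 010011010110110101 walk d0:H3→d1:-→d2:-→d3:-→d4:-→d5:-→d6:-→d7:-→d8:-→d9:-→d10:-→d11:-→d12:-→d13:-→d14:-→d15:-→d16:H3→d17:-→d18:H1 -> H1
  + 77.109.126.172/31 (H4) depth=31
  lookup 77.109.124.14: bits 0100110101101101011111 walk d0:H3→d1:-→d2:-→d3:-→d4:-→d5:-→d6:-→d7:-→d8:-→d9:-→d10:-→d11:-→d12:-→d13:-→d14:-→d15:-→d16:H3→d17:-→d18:H1→d19:-→d20:-→d21:-→d22:- -> H1
  lookup 201.4.1.111: bits 11001001000001 walk d0:H3→d1:-→d2:-→d3:-→d4:-→d5:-→d6:-→d7:-→d8:-→d9:-→d10:-→d11:-→d12:H1→d13:-→d14:H1 -> H1
  + 77.109.126.160/28 (H3) depth=28
  + 77.109.0.0/16 (H3) depth=16
  + 201.7.161.144/28 (H3) depth=28
  + 0.0.0.0/0 (H3) depth=0
  lookup 30.68.0.41: bits 00011110010001000 walk d0:H3→d1:-→d2:-→d3:-→d4:-→d5:-→d6:-→d7:-→d8:-→d9:-→d10:-→d11:-→d12:-→d13:-→d14:-→d15:-→d16:H4→d17:- -> H4
  + 30.68.87.0/24 (H1) depth=24
  + 77.109.126.160/27 (H1) depth=27
  + 201.7.160.0/20 (H4) depth=20
  lookup 201.0.0.0: bits 1100100100000 walk d0:H3→d1:-→d2:-→d3:-→d4:-→d5:-→d6:-→d7:-→d8:-→d9:-→d10:-→d11:-→d12:H1→d13:- -> H1
  + 77.104.0.0/13 (H0) depth=13
  lookup 201.7.163.180: bits 1100100100000111101000 walk d0:H3→d1:-→d2:-→d3:-→d4:-→d5:-→d6:-→d7:-→d8:-→d9:-→d10:-→d11:-→d12:H1→d13:-→d14:H1→d15:-→d16:H3→d17:-→d18:-→d19:-→d20:H4→d21:-→d22:- -> H4

== LOOKUPS ==
["H1","H1","H1","H4","H1","H1","H3","H1","H4","H1","H1","H1","H4","H1","H4"]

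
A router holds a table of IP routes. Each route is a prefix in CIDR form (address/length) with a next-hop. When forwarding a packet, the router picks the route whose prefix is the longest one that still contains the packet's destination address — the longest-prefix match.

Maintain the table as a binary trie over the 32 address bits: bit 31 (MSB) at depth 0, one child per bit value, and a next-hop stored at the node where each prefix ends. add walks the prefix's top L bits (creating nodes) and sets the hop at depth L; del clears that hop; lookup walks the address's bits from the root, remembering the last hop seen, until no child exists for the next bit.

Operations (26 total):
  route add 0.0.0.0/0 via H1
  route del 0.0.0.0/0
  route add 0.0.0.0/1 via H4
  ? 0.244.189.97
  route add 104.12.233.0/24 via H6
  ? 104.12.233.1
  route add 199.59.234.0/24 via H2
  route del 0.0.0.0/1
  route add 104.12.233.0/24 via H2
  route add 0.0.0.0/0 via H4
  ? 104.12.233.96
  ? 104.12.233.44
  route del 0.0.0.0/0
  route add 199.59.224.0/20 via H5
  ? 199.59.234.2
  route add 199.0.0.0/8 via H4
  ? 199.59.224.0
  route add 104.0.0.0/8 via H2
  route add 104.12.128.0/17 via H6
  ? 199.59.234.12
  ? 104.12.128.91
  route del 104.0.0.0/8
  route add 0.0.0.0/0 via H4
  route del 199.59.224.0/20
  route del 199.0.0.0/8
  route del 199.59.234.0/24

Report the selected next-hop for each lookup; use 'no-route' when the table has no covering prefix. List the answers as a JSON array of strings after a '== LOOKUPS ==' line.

Process each operation:
  + 0.0.0.0/0 (H1) depth=0
  - 0.0.0.0/0 clear@0
  + 0.0.0.0/1 (H4) depth=1
  Q 0.244.189.97: descend 0 ; hops seen [H4] ; pick H4
  + 104.12.233.0/24 (H6) depth=24
  Q 104.12.233.1: descend 011010000000110011101001 ; hops seen [H4,H6] ; pick H6
  + 199.59.234.0/24 (H2) depth=24
  - 0.0.0.0/1 clear@1
  + 104.12.233.0/24 (H2) depth=24
  + 0.0.0.0/0 (H4) depth=0
  Q 104.12.233.96: descend 011010000000110011101001 ; hops seen [H4,H2] ; pick H2
  Q 104.12.233.44: descend 011010000000110011101001 ; hops seen [H4,H2] ; pick H2
  - 0.0.0.0/0 clear@0
  + 199.59.224.0/20 (H5) depth=20
  Q 199.59.234.2: descend 110001110011101111101010 ; hops seen [H5,H2] ; pick H2
  + 199.0.0.0/8 (H4) depth=8
  Q 199.59.224.0: descend 11000111001110111110 ; hops seen [H4,H5] ; pick H5
  + 104.0.0.0/8 (H2) depth=8
  + 104.12.128.0/17 (H6) depth=17
  Q 199.59.234.12: descend 110001110011101111101010 ; hops seen [H4,H5,H2] ; pick H2
  Q 104.12.128.91: descend 01101000000011001 ; hops seen [H2,H6] ; pick H6
  - 104.0.0.0/8 clear@8
  + 0.0.0.0/0 (H4) depth=0
  - 199.59.224.0/20 clear@20
  - 199.0.0.0/8 clear@8
  - 199.59.234.0/24 clear@24

== LOOKUPS ==
["H4","H6","H2","H2","H2","H5","H2","H6"]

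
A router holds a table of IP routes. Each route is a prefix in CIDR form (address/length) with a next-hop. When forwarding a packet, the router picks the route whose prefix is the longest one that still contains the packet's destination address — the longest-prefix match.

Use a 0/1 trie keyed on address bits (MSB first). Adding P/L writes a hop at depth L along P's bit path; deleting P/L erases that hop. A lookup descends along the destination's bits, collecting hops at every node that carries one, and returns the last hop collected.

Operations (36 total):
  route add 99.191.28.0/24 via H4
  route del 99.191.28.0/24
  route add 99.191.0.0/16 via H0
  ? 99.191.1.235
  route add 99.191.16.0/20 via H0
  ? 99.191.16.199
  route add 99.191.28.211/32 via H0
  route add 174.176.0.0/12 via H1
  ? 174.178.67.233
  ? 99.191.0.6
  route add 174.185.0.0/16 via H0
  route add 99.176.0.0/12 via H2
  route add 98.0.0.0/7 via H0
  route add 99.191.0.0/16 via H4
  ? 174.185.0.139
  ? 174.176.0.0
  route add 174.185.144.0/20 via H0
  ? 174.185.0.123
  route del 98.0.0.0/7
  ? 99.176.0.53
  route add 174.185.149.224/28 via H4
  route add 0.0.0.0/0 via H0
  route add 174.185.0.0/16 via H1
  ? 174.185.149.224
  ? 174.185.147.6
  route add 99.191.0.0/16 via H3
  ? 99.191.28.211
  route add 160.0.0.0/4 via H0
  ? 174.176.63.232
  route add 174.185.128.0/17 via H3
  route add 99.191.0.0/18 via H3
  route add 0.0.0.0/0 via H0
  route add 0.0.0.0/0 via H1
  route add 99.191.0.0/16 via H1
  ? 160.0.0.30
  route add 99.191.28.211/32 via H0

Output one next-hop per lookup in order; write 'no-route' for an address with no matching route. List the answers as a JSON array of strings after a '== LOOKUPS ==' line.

Apply in order:
  add 99.191.28.0/24 -> H4 at depth 24
  - 99.191.28.0/24 clear@24
  add 99.191.0.0/16 -> H0 at depth 16
  ? 99.191.1.235  path d0:-→d1:-→d2:-→d3:-→d4:-→d5:-→d6:-→d7:-→d8:-→d9:-→d10:-→d11:-→d12:-→d13:-→d14:-→d15:-→d16:H0→d17:-→d18:-→d19:-  best=H0
  add 99.191.16.0/20 -> H0 at depth 20
  ? 99.191.16.199  path d0:-→d1:-→d2:-→d3:-→d4:-→d5:-→d6:-→d7:-→d8:-→d9:-→d10:-→d11:-→d12:-→d13:-→d14:-→d15:-→d16:H0→d17:-→d18:-→d19:-→d20:H0  best=H0
  add 99.191.28.211/32 -> H0 at depth 32
  add 174.176.0.0/12 -> H1 at depth 12
  ? 174.178.67.233  path d0:-→d1:-→d2:-→d3:-→d4:-→d5:-→d6:-→d7:-→d8:-→d9:-→d10:-→d11:-→d12:H1  best=H1
  ? 99.191.0.6  path d0:-→d1:-→d2:-→d3:-→d4:-→d5:-→d6:-→d7:-→d8:-→d9:-→d10:-→d11:-→d12:-→d13:-→d14:-→d15:-→d16:H0→d17:-→d18:-→d19:-  best=H0
  add 174.185.0.0/16 -> H0 at depth 16
  add 99.176.0.0/12 -> H2 at depth 12
  add 98.0.0.0/7 -> H0 at depth 7
  add 99.191.0.0/16 -> H4 at depth 16
  ? 174.185.0.139  path d0:-→d1:-→d2:-→d3:-→d4:-→d5:-→d6:-→d7:-→d8:-→d9:-→d10:-→d11:-→d12:H1→d13:-→d14:-→d15:-→d16:H0  best=H0
  ? 174.176.0.0  path d0:-→d1:-→d2:-→d3:-→d4:-→d5:-→d6:-→d7:-→d8:-→d9:-→d10:-→d11:-→d12:H1  best=H1
  add 174.185.144.0/20 -> H0 at depth 20
  ? 174.185.0.123  path d0:-→d1:-→d2:-→d3:-→d4:-→d5:-→d6:-→d7:-→d8:-→d9:-→d10:-→d11:-→d12:H1→d13:-→d14:-→d15:-→d16:H0  best=H0
  - 98.0.0.0/7 clear@7
  ? 99.176.0.53  path d0:-→d1:-→d2:-→d3:-→d4:-→d5:-→d6:-→d7:-→d8:-→d9:-→d10:-→d11:-→d12:H2  best=H2
  add 174.185.149.224/28 -> H4 at depth 28
  add 0.0.0.0/0 -> H0 at depth 0
  add 174.185.0.0/16 -> H1 at depth 16
  ? 174.185.149.224  path d0:H0→d1:-→d2:-→d3:-→d4:-→d5:-→d6:-→d7:-→d8:-→d9:-→d10:-→d11:-→d12:H1→d13:-→d14:-→d15:-→d16:H1→d17:-→d18:-→d19:-→d20:H0→d21:-→d22:-→d23:-→d24:-→d25:-→d26:-→d27:-→d28:H4  best=H4
  ? 174.185.147.6  path d0:H0→d1:-→d2:-→d3:-→d4:-→d5:-→d6:-→d7:-→d8:-→d9:-→d10:-→d11:-→d12:H1→d13:-→d14:-→d15:-→d16:H1→d17:-→d18:-→d19:-→d20:H0→d21:-  best=H0
  add 99.191.0.0/16 -> H3 at depth 16
  ? 99.191.28.211  path d0:H0→d1:-→d2:-→d3:-→d4:-→d5:-→d6:-→d7:-→d8:-→d9:-→d10:-→d11:-→d12:H2→d13:-→d14:-→d15:-→d16:H3→d17:-→d18:-→d19:-→d20:H0→d21:-→d22:-→d23:-→d24:-→d25:-→d26:-→d27:-→d28:-→d29:-→d30:-→d31:-→d32:H0  best=H0
  add 160.0.0.0/4 -> H0 at depth 4
  ? 174.176.63.232  path d0:H0→d1:-→d2:-→d3:-→d4:H0→d5:-→d6:-→d7:-→d8:-→d9:-→d10:-→d11:-→d12:H1  best=H1
  add 174.185.128.0/17 -> H3 at depth 17
  add 99.191.0.0/18 -> H3 at depth 18
  add 0.0.0.0/0 -> H0 at depth 0
  add 0.0.0.0/0 -> H1 at depth 0
  add 99.191.0.0/16 -> H1 at depth 16
  ? 160.0.0.30  path d0:H1→d1:-→d2:-→d3:-→d4:H0  best=H0
  add 99.191.28.211/32 -> H0 at depth 32

== LOOKUPS ==
["H0","H0","H1","H0","H0","H1","H0","H2","H4","H0","H0","H1","H0"]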